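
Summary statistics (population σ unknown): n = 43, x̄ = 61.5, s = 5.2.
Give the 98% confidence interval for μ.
(59.58, 63.42)

t-interval (σ unknown):
df = n - 1 = 42
t* = 2.418 for 98% confidence

Margin of error = t* · s/√n = 2.418 · 5.2/√43 = 1.92

CI: (59.58, 63.42)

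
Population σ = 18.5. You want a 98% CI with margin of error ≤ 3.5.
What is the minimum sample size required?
n ≥ 152

For margin E ≤ 3.5:
n ≥ (z* · σ / E)²
n ≥ (2.326 · 18.5 / 3.5)²
n ≥ 151.16

Minimum n = 152 (rounding up)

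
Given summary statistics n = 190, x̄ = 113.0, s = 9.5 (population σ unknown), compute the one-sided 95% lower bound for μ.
μ ≥ 111.86

Lower bound (one-sided):
t* = 1.653 (one-sided for 95%)
Lower bound = x̄ - t* · s/√n = 113.0 - 1.653 · 9.5/√190 = 111.86

We are 95% confident that μ ≥ 111.86.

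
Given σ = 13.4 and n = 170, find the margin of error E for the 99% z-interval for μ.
Margin of error = 2.65

Margin of error = z* · σ/√n
= 2.576 · 13.4/√170
= 2.576 · 13.4/13.0384
= 2.65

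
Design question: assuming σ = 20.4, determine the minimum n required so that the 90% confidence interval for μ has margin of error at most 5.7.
n ≥ 35

For margin E ≤ 5.7:
n ≥ (z* · σ / E)²
n ≥ (1.645 · 20.4 / 5.7)²
n ≥ 34.66

Minimum n = 35 (rounding up)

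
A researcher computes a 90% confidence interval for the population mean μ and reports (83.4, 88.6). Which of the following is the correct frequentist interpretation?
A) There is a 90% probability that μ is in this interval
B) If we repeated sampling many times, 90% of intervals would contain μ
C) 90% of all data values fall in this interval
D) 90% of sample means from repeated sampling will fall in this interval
B

A) Wrong — μ is fixed; the randomness lives in the interval, not in μ.
B) Correct — this is the frequentist long-run coverage interpretation.
C) Wrong — a CI is about the parameter μ, not individual data values.
D) Wrong — coverage applies to intervals containing μ, not to future x̄ values.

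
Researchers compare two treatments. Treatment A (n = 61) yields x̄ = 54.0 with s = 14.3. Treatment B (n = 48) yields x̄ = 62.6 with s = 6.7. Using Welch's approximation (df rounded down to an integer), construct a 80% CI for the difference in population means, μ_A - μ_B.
(-11.27, -5.93)

Difference: x̄₁ - x̄₂ = -8.60
SE = √(s₁²/n₁ + s₂²/n₂) = √(14.3²/61 + 6.7²/48) = 2.0706
df = 89.28 → 89 (Welch–Satterthwaite, rounded down)
t* = 1.291

CI: -8.60 ± 1.291 · 2.0706 = -8.60 ± 2.67 = (-11.27, -5.93)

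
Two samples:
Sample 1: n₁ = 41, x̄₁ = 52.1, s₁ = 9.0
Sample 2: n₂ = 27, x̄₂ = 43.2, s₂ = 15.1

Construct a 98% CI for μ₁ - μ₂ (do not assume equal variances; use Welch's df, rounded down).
(1.06, 16.74)

Difference: x̄₁ - x̄₂ = 8.90
SE = √(s₁²/n₁ + s₂²/n₂) = √(9.0²/41 + 15.1²/27) = 3.2281
df = 38.23 → 38 (Welch–Satterthwaite, rounded down)
t* = 2.429

CI: 8.90 ± 2.429 · 3.2281 = 8.90 ± 7.84 = (1.06, 16.74)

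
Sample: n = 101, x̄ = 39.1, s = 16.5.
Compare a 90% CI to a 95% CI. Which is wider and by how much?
95% CI is wider by 1.06

df = 100
90% CI: t* = 1.660, (36.37, 41.83), width = 2 · t* · s/√n = 5.45
95% CI: t* = 1.984, (35.84, 42.36), width = 2 · t* · s/√n = 6.51

The 95% CI is wider by 6.51 - 5.45 = 1.06.
Higher confidence requires a wider interval.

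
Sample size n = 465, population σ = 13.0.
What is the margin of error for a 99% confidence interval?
Margin of error = 1.55

Margin of error = z* · σ/√n
= 2.576 · 13.0/√465
= 2.576 · 13.0/21.5639
= 1.55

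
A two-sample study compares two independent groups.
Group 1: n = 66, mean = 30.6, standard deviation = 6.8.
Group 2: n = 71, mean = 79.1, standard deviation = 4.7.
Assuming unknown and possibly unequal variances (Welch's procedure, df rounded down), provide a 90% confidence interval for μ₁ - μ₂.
(-50.17, -46.83)

Difference: x̄₁ - x̄₂ = -48.50
SE = √(s₁²/n₁ + s₂²/n₂) = √(6.8²/66 + 4.7²/71) = 1.0058
df = 114.57 → 114 (Welch–Satterthwaite, rounded down)
t* = 1.658

CI: -48.50 ± 1.658 · 1.0058 = -48.50 ± 1.67 = (-50.17, -46.83)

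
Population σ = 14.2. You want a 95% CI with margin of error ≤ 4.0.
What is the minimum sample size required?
n ≥ 49

For margin E ≤ 4.0:
n ≥ (z* · σ / E)²
n ≥ (1.960 · 14.2 / 4.0)²
n ≥ 48.41

Minimum n = 49 (rounding up)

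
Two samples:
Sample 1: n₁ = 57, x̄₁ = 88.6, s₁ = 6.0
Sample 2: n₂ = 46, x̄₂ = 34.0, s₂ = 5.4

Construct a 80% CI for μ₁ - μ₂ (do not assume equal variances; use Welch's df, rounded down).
(53.15, 56.05)

Difference: x̄₁ - x̄₂ = 54.60
SE = √(s₁²/n₁ + s₂²/n₂) = √(6.0²/57 + 5.4²/46) = 1.1249
df = 99.76 → 99 (Welch–Satterthwaite, rounded down)
t* = 1.290

CI: 54.60 ± 1.290 · 1.1249 = 54.60 ± 1.45 = (53.15, 56.05)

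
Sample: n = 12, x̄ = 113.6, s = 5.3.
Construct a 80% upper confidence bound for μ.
μ ≤ 114.94

Upper bound (one-sided):
t* = 0.876 (one-sided for 80%)
Upper bound = x̄ + t* · s/√n = 113.6 + 0.876 · 5.3/√12 = 114.94

We are 80% confident that μ ≤ 114.94.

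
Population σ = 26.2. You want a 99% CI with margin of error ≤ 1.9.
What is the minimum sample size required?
n ≥ 1262

For margin E ≤ 1.9:
n ≥ (z* · σ / E)²
n ≥ (2.576 · 26.2 / 1.9)²
n ≥ 1261.79

Minimum n = 1262 (rounding up)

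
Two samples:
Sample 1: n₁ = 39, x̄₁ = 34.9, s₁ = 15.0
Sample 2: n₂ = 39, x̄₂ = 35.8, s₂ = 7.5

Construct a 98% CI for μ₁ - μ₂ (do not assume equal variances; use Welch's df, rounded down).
(-7.33, 5.53)

Difference: x̄₁ - x̄₂ = -0.90
SE = √(s₁²/n₁ + s₂²/n₂) = √(15.0²/39 + 7.5²/39) = 2.6854
df = 55.88 → 55 (Welch–Satterthwaite, rounded down)
t* = 2.396

CI: -0.90 ± 2.396 · 2.6854 = -0.90 ± 6.43 = (-7.33, 5.53)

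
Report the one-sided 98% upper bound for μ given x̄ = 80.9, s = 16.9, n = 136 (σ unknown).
μ ≤ 83.91

Upper bound (one-sided):
t* = 2.074 (one-sided for 98%)
Upper bound = x̄ + t* · s/√n = 80.9 + 2.074 · 16.9/√136 = 83.91

We are 98% confident that μ ≤ 83.91.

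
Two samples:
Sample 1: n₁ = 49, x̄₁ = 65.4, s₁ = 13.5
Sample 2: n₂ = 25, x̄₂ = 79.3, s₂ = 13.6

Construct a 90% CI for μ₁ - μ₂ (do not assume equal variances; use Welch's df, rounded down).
(-19.49, -8.31)

Difference: x̄₁ - x̄₂ = -13.90
SE = √(s₁²/n₁ + s₂²/n₂) = √(13.5²/49 + 13.6²/25) = 3.3343
df = 48.12 → 48 (Welch–Satterthwaite, rounded down)
t* = 1.677

CI: -13.90 ± 1.677 · 3.3343 = -13.90 ± 5.59 = (-19.49, -8.31)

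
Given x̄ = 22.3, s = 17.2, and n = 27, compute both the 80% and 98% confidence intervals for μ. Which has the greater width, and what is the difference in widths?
98% CI is wider by 7.70

df = 26
80% CI: t* = 1.315, (17.95, 26.65), width = 2 · t* · s/√n = 8.71
98% CI: t* = 2.479, (14.09, 30.51), width = 2 · t* · s/√n = 16.41

The 98% CI is wider by 16.41 - 8.71 = 7.70.
Higher confidence requires a wider interval.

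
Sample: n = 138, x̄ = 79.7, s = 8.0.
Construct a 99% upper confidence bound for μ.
μ ≤ 81.30

Upper bound (one-sided):
t* = 2.354 (one-sided for 99%)
Upper bound = x̄ + t* · s/√n = 79.7 + 2.354 · 8.0/√138 = 81.30

We are 99% confident that μ ≤ 81.30.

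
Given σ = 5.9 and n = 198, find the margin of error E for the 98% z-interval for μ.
Margin of error = 0.98

Margin of error = z* · σ/√n
= 2.326 · 5.9/√198
= 2.326 · 5.9/14.0712
= 0.98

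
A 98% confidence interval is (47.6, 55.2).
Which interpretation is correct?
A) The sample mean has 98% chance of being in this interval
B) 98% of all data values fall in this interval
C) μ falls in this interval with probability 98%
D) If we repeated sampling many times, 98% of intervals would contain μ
D

A) Wrong — x̄ is observed and sits in the interval by construction.
B) Wrong — a CI is about the parameter μ, not individual data values.
C) Wrong — μ is fixed; the randomness lives in the interval, not in μ.
D) Correct — this is the frequentist long-run coverage interpretation.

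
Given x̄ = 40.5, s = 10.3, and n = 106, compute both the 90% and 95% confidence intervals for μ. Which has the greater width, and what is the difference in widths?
95% CI is wider by 0.65

df = 105
90% CI: t* = 1.659, (38.84, 42.16), width = 2 · t* · s/√n = 3.32
95% CI: t* = 1.983, (38.52, 42.48), width = 2 · t* · s/√n = 3.97

The 95% CI is wider by 3.97 - 3.32 = 0.65.
Higher confidence requires a wider interval.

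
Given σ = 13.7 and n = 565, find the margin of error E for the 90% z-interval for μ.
Margin of error = 0.95

Margin of error = z* · σ/√n
= 1.645 · 13.7/√565
= 1.645 · 13.7/23.7697
= 0.95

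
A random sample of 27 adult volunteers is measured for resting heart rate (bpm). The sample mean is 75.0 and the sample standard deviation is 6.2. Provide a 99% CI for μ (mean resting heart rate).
(71.68, 78.32)

t-interval (σ unknown):
df = n - 1 = 26
t* = 2.779 for 99% confidence

Margin of error = t* · s/√n = 2.779 · 6.2/√27 = 3.32

CI: (71.68, 78.32)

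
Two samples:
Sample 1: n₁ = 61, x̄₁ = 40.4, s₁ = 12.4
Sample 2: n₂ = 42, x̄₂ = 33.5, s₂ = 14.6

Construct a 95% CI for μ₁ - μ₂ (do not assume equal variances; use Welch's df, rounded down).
(1.41, 12.39)

Difference: x̄₁ - x̄₂ = 6.90
SE = √(s₁²/n₁ + s₂²/n₂) = √(12.4²/61 + 14.6²/42) = 2.7561
df = 78.59 → 78 (Welch–Satterthwaite, rounded down)
t* = 1.991

CI: 6.90 ± 1.991 · 2.7561 = 6.90 ± 5.49 = (1.41, 12.39)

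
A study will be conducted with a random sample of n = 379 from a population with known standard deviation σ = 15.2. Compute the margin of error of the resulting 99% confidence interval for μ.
Margin of error = 2.01

Margin of error = z* · σ/√n
= 2.576 · 15.2/√379
= 2.576 · 15.2/19.4679
= 2.01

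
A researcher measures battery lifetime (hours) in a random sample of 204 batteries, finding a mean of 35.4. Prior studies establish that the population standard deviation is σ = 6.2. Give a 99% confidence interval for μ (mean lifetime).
(34.28, 36.52)

z-interval (σ known):
z* = 2.576 for 99% confidence

Margin of error = z* · σ/√n = 2.576 · 6.2/√204 = 1.12

CI: (35.4 - 1.12, 35.4 + 1.12) = (34.28, 36.52)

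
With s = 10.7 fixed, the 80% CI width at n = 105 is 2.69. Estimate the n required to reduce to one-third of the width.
n ≈ 945

CI width ∝ 1/√n
To reduce width by factor 3, need √n to grow by 3 → need 3² = 9 times as many samples.

Current: n = 105, width = 2.69
New: n = 945, width ≈ 0.89

Width reduced by factor of 2.69/0.89 = 3.02.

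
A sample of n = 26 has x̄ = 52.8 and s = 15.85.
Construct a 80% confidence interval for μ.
(48.71, 56.89)

t-interval (σ unknown):
df = n - 1 = 25
t* = 1.316 for 80% confidence

Margin of error = t* · s/√n = 1.316 · 15.85/√26 = 4.09

CI: (48.71, 56.89)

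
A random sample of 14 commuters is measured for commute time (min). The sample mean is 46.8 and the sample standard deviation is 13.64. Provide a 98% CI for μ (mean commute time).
(37.14, 56.46)

t-interval (σ unknown):
df = n - 1 = 13
t* = 2.650 for 98% confidence

Margin of error = t* · s/√n = 2.650 · 13.64/√14 = 9.66

CI: (37.14, 56.46)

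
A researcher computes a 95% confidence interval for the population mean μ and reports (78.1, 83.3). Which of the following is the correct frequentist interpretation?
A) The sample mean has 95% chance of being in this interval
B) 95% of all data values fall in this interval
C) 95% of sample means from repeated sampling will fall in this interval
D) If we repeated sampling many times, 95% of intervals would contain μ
D

A) Wrong — x̄ is observed and sits in the interval by construction.
B) Wrong — a CI is about the parameter μ, not individual data values.
C) Wrong — coverage applies to intervals containing μ, not to future x̄ values.
D) Correct — this is the frequentist long-run coverage interpretation.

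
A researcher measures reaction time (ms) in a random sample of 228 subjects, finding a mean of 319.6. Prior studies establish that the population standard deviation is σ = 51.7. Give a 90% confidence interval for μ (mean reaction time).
(313.97, 325.23)

z-interval (σ known):
z* = 1.645 for 90% confidence

Margin of error = z* · σ/√n = 1.645 · 51.7/√228 = 5.63

CI: (319.6 - 5.63, 319.6 + 5.63) = (313.97, 325.23)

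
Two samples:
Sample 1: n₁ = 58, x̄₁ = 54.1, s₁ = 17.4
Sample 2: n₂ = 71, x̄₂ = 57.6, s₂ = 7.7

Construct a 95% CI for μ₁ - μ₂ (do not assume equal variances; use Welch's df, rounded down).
(-8.40, 1.40)

Difference: x̄₁ - x̄₂ = -3.50
SE = √(s₁²/n₁ + s₂²/n₂) = √(17.4²/58 + 7.7²/71) = 2.4607
df = 75.13 → 75 (Welch–Satterthwaite, rounded down)
t* = 1.992

CI: -3.50 ± 1.992 · 2.4607 = -3.50 ± 4.90 = (-8.40, 1.40)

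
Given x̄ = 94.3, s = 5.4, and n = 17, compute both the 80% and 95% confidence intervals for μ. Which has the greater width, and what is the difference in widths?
95% CI is wider by 2.05

df = 16
80% CI: t* = 1.337, (92.55, 96.05), width = 2 · t* · s/√n = 3.50
95% CI: t* = 2.120, (91.52, 97.08), width = 2 · t* · s/√n = 5.55

The 95% CI is wider by 5.55 - 3.50 = 2.05.
Higher confidence requires a wider interval.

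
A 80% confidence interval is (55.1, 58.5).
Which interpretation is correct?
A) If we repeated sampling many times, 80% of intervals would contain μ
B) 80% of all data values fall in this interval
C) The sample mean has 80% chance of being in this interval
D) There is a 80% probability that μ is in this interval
A

A) Correct — this is the frequentist long-run coverage interpretation.
B) Wrong — a CI is about the parameter μ, not individual data values.
C) Wrong — x̄ is observed and sits in the interval by construction.
D) Wrong — μ is fixed; the randomness lives in the interval, not in μ.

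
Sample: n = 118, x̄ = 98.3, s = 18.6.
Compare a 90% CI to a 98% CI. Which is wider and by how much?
98% CI is wider by 2.40

df = 117
90% CI: t* = 1.658, (95.46, 101.14), width = 2 · t* · s/√n = 5.68
98% CI: t* = 2.359, (94.26, 102.34), width = 2 · t* · s/√n = 8.08

The 98% CI is wider by 8.08 - 5.68 = 2.40.
Higher confidence requires a wider interval.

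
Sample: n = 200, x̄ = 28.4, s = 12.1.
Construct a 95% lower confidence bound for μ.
μ ≥ 26.99

Lower bound (one-sided):
t* = 1.653 (one-sided for 95%)
Lower bound = x̄ - t* · s/√n = 28.4 - 1.653 · 12.1/√200 = 26.99

We are 95% confident that μ ≥ 26.99.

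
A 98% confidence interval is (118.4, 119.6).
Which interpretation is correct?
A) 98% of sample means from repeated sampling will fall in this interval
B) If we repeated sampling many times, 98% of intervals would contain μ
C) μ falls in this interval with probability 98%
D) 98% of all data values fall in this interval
B

A) Wrong — coverage applies to intervals containing μ, not to future x̄ values.
B) Correct — this is the frequentist long-run coverage interpretation.
C) Wrong — μ is fixed; the randomness lives in the interval, not in μ.
D) Wrong — a CI is about the parameter μ, not individual data values.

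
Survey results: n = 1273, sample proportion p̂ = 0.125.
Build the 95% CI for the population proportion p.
(0.107, 0.143)

Proportion CI:
SE = √(p̂(1-p̂)/n) = √(0.125 · 0.875 / 1273) = 0.00927

z* = 1.960
Margin = z* · SE = 1.960 · 0.00927 = 0.0182

CI: 0.125 ± 0.0182 = (0.107, 0.143)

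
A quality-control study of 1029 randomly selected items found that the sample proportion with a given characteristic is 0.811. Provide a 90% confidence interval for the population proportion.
(0.791, 0.831)

Proportion CI:
SE = √(p̂(1-p̂)/n) = √(0.811 · 0.189 / 1029) = 0.01220

z* = 1.645
Margin = z* · SE = 1.645 · 0.01220 = 0.0201

CI: 0.811 ± 0.0201 = (0.791, 0.831)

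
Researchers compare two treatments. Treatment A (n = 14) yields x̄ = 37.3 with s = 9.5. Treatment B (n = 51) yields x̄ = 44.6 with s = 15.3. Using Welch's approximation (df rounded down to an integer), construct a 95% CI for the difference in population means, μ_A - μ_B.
(-14.06, -0.54)

Difference: x̄₁ - x̄₂ = -7.30
SE = √(s₁²/n₁ + s₂²/n₂) = √(9.5²/14 + 15.3²/51) = 3.3221
df = 33.67 → 33 (Welch–Satterthwaite, rounded down)
t* = 2.035

CI: -7.30 ± 2.035 · 3.3221 = -7.30 ± 6.76 = (-14.06, -0.54)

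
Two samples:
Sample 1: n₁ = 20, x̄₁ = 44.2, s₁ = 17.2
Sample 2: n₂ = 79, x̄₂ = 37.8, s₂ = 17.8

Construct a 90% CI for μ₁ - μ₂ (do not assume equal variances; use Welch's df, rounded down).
(-0.96, 13.76)

Difference: x̄₁ - x̄₂ = 6.40
SE = √(s₁²/n₁ + s₂²/n₂) = √(17.2²/20 + 17.8²/79) = 4.3362
df = 30.16 → 30 (Welch–Satterthwaite, rounded down)
t* = 1.697

CI: 6.40 ± 1.697 · 4.3362 = 6.40 ± 7.36 = (-0.96, 13.76)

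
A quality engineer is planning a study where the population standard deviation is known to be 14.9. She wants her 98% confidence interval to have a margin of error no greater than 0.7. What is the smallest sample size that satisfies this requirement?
n ≥ 2452

For margin E ≤ 0.7:
n ≥ (z* · σ / E)²
n ≥ (2.326 · 14.9 / 0.7)²
n ≥ 2451.30

Minimum n = 2452 (rounding up)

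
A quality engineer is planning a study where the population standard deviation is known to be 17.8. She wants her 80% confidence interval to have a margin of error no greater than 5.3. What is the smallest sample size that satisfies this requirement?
n ≥ 19

For margin E ≤ 5.3:
n ≥ (z* · σ / E)²
n ≥ (1.282 · 17.8 / 5.3)²
n ≥ 18.54

Minimum n = 19 (rounding up)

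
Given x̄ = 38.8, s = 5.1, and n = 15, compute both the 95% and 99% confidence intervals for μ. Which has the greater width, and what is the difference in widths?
99% CI is wider by 2.19

df = 14
95% CI: t* = 2.145, (35.98, 41.62), width = 2 · t* · s/√n = 5.65
99% CI: t* = 2.977, (34.88, 42.72), width = 2 · t* · s/√n = 7.84

The 99% CI is wider by 7.84 - 5.65 = 2.19.
Higher confidence requires a wider interval.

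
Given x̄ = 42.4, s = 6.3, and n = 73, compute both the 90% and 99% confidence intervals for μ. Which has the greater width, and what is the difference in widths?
99% CI is wider by 1.44

df = 72
90% CI: t* = 1.666, (41.17, 43.63), width = 2 · t* · s/√n = 2.46
99% CI: t* = 2.646, (40.45, 44.35), width = 2 · t* · s/√n = 3.90

The 99% CI is wider by 3.90 - 2.46 = 1.44.
Higher confidence requires a wider interval.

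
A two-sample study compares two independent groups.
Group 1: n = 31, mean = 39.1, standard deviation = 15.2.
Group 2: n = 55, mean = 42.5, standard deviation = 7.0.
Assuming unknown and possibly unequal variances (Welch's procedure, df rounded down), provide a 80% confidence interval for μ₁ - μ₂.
(-7.17, 0.37)

Difference: x̄₁ - x̄₂ = -3.40
SE = √(s₁²/n₁ + s₂²/n₂) = √(15.2²/31 + 7.0²/55) = 2.8886
df = 37.30 → 37 (Welch–Satterthwaite, rounded down)
t* = 1.305

CI: -3.40 ± 1.305 · 2.8886 = -3.40 ± 3.77 = (-7.17, 0.37)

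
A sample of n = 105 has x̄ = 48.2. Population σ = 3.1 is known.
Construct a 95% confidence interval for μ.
(47.61, 48.79)

z-interval (σ known):
z* = 1.960 for 95% confidence

Margin of error = z* · σ/√n = 1.960 · 3.1/√105 = 0.59

CI: (48.2 - 0.59, 48.2 + 0.59) = (47.61, 48.79)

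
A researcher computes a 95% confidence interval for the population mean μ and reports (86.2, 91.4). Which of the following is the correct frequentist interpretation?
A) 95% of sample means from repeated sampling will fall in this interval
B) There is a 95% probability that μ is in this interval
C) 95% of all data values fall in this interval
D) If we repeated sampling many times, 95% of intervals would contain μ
D

A) Wrong — coverage applies to intervals containing μ, not to future x̄ values.
B) Wrong — μ is fixed; the randomness lives in the interval, not in μ.
C) Wrong — a CI is about the parameter μ, not individual data values.
D) Correct — this is the frequentist long-run coverage interpretation.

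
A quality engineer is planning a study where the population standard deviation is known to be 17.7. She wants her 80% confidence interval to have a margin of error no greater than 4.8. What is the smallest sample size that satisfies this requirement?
n ≥ 23

For margin E ≤ 4.8:
n ≥ (z* · σ / E)²
n ≥ (1.282 · 17.7 / 4.8)²
n ≥ 22.35

Minimum n = 23 (rounding up)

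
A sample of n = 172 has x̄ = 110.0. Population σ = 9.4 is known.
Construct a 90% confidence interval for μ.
(108.82, 111.18)

z-interval (σ known):
z* = 1.645 for 90% confidence

Margin of error = z* · σ/√n = 1.645 · 9.4/√172 = 1.18

CI: (110.0 - 1.18, 110.0 + 1.18) = (108.82, 111.18)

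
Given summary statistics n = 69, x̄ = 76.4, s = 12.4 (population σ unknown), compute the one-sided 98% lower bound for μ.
μ ≥ 73.27

Lower bound (one-sided):
t* = 2.094 (one-sided for 98%)
Lower bound = x̄ - t* · s/√n = 76.4 - 2.094 · 12.4/√69 = 73.27

We are 98% confident that μ ≥ 73.27.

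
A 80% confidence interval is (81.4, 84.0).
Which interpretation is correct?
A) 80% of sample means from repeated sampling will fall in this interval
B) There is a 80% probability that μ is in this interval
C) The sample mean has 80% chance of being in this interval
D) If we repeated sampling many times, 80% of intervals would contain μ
D

A) Wrong — coverage applies to intervals containing μ, not to future x̄ values.
B) Wrong — μ is fixed; the randomness lives in the interval, not in μ.
C) Wrong — x̄ is observed and sits in the interval by construction.
D) Correct — this is the frequentist long-run coverage interpretation.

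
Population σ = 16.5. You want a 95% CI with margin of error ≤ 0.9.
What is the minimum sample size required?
n ≥ 1292

For margin E ≤ 0.9:
n ≥ (z* · σ / E)²
n ≥ (1.960 · 16.5 / 0.9)²
n ≥ 1291.20

Minimum n = 1292 (rounding up)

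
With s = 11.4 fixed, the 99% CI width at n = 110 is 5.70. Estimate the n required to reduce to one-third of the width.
n ≈ 990

CI width ∝ 1/√n
To reduce width by factor 3, need √n to grow by 3 → need 3² = 9 times as many samples.

Current: n = 110, width = 5.70
New: n = 990, width ≈ 1.87

Width reduced by factor of 5.70/1.87 = 3.05.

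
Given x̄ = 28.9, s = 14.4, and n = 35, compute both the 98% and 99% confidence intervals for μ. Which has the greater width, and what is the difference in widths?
99% CI is wider by 1.40

df = 34
98% CI: t* = 2.441, (22.96, 34.84), width = 2 · t* · s/√n = 11.88
99% CI: t* = 2.728, (22.26, 35.54), width = 2 · t* · s/√n = 13.28

The 99% CI is wider by 13.28 - 11.88 = 1.40.
Higher confidence requires a wider interval.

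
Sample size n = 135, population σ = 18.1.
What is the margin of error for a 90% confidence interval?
Margin of error = 2.56

Margin of error = z* · σ/√n
= 1.645 · 18.1/√135
= 1.645 · 18.1/11.6190
= 2.56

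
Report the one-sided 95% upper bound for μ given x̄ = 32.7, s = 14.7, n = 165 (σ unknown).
μ ≤ 34.59

Upper bound (one-sided):
t* = 1.654 (one-sided for 95%)
Upper bound = x̄ + t* · s/√n = 32.7 + 1.654 · 14.7/√165 = 34.59

We are 95% confident that μ ≤ 34.59.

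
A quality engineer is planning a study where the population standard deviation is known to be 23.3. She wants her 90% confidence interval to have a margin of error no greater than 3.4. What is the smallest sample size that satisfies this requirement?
n ≥ 128

For margin E ≤ 3.4:
n ≥ (z* · σ / E)²
n ≥ (1.645 · 23.3 / 3.4)²
n ≥ 127.08

Minimum n = 128 (rounding up)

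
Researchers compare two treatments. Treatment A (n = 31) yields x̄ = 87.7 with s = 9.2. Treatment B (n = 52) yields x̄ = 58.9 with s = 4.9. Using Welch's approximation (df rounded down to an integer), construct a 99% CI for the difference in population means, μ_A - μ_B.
(23.97, 33.63)

Difference: x̄₁ - x̄₂ = 28.80
SE = √(s₁²/n₁ + s₂²/n₂) = √(9.2²/31 + 4.9²/52) = 1.7866
df = 40.33 → 40 (Welch–Satterthwaite, rounded down)
t* = 2.704

CI: 28.80 ± 2.704 · 1.7866 = 28.80 ± 4.83 = (23.97, 33.63)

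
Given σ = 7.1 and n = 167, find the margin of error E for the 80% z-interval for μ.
Margin of error = 0.70

Margin of error = z* · σ/√n
= 1.282 · 7.1/√167
= 1.282 · 7.1/12.9228
= 0.70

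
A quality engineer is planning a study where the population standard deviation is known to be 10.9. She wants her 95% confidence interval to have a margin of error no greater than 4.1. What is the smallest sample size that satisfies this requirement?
n ≥ 28

For margin E ≤ 4.1:
n ≥ (z* · σ / E)²
n ≥ (1.960 · 10.9 / 4.1)²
n ≥ 27.15

Minimum n = 28 (rounding up)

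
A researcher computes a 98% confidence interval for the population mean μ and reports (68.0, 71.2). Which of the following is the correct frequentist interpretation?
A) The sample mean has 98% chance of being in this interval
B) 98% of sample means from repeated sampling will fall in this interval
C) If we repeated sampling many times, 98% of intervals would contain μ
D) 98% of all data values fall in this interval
C

A) Wrong — x̄ is observed and sits in the interval by construction.
B) Wrong — coverage applies to intervals containing μ, not to future x̄ values.
C) Correct — this is the frequentist long-run coverage interpretation.
D) Wrong — a CI is about the parameter μ, not individual data values.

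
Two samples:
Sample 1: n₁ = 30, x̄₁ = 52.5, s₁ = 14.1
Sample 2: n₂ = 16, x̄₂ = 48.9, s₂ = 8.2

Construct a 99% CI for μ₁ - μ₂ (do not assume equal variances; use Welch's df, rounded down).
(-5.27, 12.47)

Difference: x̄₁ - x̄₂ = 3.60
SE = √(s₁²/n₁ + s₂²/n₂) = √(14.1²/30 + 8.2²/16) = 3.2908
df = 43.57 → 43 (Welch–Satterthwaite, rounded down)
t* = 2.695

CI: 3.60 ± 2.695 · 3.2908 = 3.60 ± 8.87 = (-5.27, 12.47)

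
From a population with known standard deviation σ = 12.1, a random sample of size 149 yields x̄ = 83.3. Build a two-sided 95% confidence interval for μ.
(81.36, 85.24)

z-interval (σ known):
z* = 1.960 for 95% confidence

Margin of error = z* · σ/√n = 1.960 · 12.1/√149 = 1.94

CI: (83.3 - 1.94, 83.3 + 1.94) = (81.36, 85.24)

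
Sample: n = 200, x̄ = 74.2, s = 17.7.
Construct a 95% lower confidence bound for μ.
μ ≥ 72.13

Lower bound (one-sided):
t* = 1.653 (one-sided for 95%)
Lower bound = x̄ - t* · s/√n = 74.2 - 1.653 · 17.7/√200 = 72.13

We are 95% confident that μ ≥ 72.13.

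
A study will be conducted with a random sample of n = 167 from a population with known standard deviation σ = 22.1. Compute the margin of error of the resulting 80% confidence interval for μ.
Margin of error = 2.19

Margin of error = z* · σ/√n
= 1.282 · 22.1/√167
= 1.282 · 22.1/12.9228
= 2.19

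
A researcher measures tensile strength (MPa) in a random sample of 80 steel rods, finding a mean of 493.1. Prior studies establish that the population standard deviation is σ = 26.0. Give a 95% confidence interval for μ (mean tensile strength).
(487.40, 498.80)

z-interval (σ known):
z* = 1.960 for 95% confidence

Margin of error = z* · σ/√n = 1.960 · 26.0/√80 = 5.70

CI: (493.1 - 5.70, 493.1 + 5.70) = (487.40, 498.80)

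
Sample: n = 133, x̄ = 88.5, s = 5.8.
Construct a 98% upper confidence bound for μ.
μ ≤ 89.54

Upper bound (one-sided):
t* = 2.074 (one-sided for 98%)
Upper bound = x̄ + t* · s/√n = 88.5 + 2.074 · 5.8/√133 = 89.54

We are 98% confident that μ ≤ 89.54.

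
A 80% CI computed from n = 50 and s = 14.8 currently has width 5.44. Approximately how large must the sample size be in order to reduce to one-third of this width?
n ≈ 450

CI width ∝ 1/√n
To reduce width by factor 3, need √n to grow by 3 → need 3² = 9 times as many samples.

Current: n = 50, width = 5.44
New: n = 450, width ≈ 1.79

Width reduced by factor of 5.44/1.79 = 3.04.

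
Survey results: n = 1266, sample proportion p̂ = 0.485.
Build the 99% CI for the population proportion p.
(0.449, 0.521)

Proportion CI:
SE = √(p̂(1-p̂)/n) = √(0.485 · 0.515 / 1266) = 0.01405

z* = 2.576
Margin = z* · SE = 2.576 · 0.01405 = 0.0362

CI: 0.485 ± 0.0362 = (0.449, 0.521)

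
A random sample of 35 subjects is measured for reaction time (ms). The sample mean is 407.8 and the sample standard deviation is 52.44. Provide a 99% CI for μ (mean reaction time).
(383.62, 431.98)

t-interval (σ unknown):
df = n - 1 = 34
t* = 2.728 for 99% confidence

Margin of error = t* · s/√n = 2.728 · 52.44/√35 = 24.18

CI: (383.62, 431.98)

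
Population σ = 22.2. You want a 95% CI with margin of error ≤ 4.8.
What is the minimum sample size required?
n ≥ 83

For margin E ≤ 4.8:
n ≥ (z* · σ / E)²
n ≥ (1.960 · 22.2 / 4.8)²
n ≥ 82.17

Minimum n = 83 (rounding up)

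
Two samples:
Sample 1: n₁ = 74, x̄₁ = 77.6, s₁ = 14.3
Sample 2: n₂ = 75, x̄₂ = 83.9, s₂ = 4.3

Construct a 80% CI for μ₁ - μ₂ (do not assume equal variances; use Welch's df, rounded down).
(-8.54, -4.06)

Difference: x̄₁ - x̄₂ = -6.30
SE = √(s₁²/n₁ + s₂²/n₂) = √(14.3²/74 + 4.3²/75) = 1.7349
df = 85.93 → 85 (Welch–Satterthwaite, rounded down)
t* = 1.292

CI: -6.30 ± 1.292 · 1.7349 = -6.30 ± 2.24 = (-8.54, -4.06)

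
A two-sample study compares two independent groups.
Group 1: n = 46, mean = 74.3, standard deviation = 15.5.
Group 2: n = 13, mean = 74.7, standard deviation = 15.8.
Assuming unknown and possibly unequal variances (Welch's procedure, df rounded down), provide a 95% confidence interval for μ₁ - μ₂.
(-10.74, 9.94)

Difference: x̄₁ - x̄₂ = -0.40
SE = √(s₁²/n₁ + s₂²/n₂) = √(15.5²/46 + 15.8²/13) = 4.9423
df = 19.04 → 19 (Welch–Satterthwaite, rounded down)
t* = 2.093

CI: -0.40 ± 2.093 · 4.9423 = -0.40 ± 10.34 = (-10.74, 9.94)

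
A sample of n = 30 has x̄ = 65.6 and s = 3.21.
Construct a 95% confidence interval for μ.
(64.40, 66.80)

t-interval (σ unknown):
df = n - 1 = 29
t* = 2.045 for 95% confidence

Margin of error = t* · s/√n = 2.045 · 3.21/√30 = 1.20

CI: (64.40, 66.80)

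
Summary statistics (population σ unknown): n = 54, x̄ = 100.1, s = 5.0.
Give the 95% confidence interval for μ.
(98.74, 101.46)

t-interval (σ unknown):
df = n - 1 = 53
t* = 2.006 for 95% confidence

Margin of error = t* · s/√n = 2.006 · 5.0/√54 = 1.36

CI: (98.74, 101.46)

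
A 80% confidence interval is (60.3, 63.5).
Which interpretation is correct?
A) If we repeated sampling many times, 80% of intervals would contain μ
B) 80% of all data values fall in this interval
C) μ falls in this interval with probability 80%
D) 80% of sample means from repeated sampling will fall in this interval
A

A) Correct — this is the frequentist long-run coverage interpretation.
B) Wrong — a CI is about the parameter μ, not individual data values.
C) Wrong — μ is fixed; the randomness lives in the interval, not in μ.
D) Wrong — coverage applies to intervals containing μ, not to future x̄ values.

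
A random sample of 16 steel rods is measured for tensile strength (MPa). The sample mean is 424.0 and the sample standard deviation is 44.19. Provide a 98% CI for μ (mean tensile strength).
(395.25, 452.75)

t-interval (σ unknown):
df = n - 1 = 15
t* = 2.602 for 98% confidence

Margin of error = t* · s/√n = 2.602 · 44.19/√16 = 28.75

CI: (395.25, 452.75)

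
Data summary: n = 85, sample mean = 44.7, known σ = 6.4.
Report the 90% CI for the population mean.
(43.56, 45.84)

z-interval (σ known):
z* = 1.645 for 90% confidence

Margin of error = z* · σ/√n = 1.645 · 6.4/√85 = 1.14

CI: (44.7 - 1.14, 44.7 + 1.14) = (43.56, 45.84)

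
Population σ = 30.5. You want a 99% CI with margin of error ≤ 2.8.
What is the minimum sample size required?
n ≥ 788

For margin E ≤ 2.8:
n ≥ (z* · σ / E)²
n ≥ (2.576 · 30.5 / 2.8)²
n ≥ 787.36

Minimum n = 788 (rounding up)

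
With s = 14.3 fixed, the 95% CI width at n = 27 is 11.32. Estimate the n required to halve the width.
n ≈ 108

CI width ∝ 1/√n
To reduce width by factor 2, need √n to grow by 2 → need 2² = 4 times as many samples.

Current: n = 27, width = 11.32
New: n = 108, width ≈ 5.45

Width reduced by factor of 11.32/5.45 = 2.08.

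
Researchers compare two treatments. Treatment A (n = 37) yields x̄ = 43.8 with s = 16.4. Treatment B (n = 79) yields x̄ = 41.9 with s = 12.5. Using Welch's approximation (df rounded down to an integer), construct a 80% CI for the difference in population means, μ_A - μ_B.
(-2.04, 5.84)

Difference: x̄₁ - x̄₂ = 1.90
SE = √(s₁²/n₁ + s₂²/n₂) = √(16.4²/37 + 12.5²/79) = 3.0409
df = 56.33 → 56 (Welch–Satterthwaite, rounded down)
t* = 1.297

CI: 1.90 ± 1.297 · 3.0409 = 1.90 ± 3.94 = (-2.04, 5.84)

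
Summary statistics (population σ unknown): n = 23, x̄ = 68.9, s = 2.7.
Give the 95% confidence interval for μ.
(67.73, 70.07)

t-interval (σ unknown):
df = n - 1 = 22
t* = 2.074 for 95% confidence

Margin of error = t* · s/√n = 2.074 · 2.7/√23 = 1.17

CI: (67.73, 70.07)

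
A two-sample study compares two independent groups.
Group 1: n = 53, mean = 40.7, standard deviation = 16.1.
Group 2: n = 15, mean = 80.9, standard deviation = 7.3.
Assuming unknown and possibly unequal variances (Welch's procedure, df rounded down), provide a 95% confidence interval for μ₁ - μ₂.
(-46.03, -34.37)

Difference: x̄₁ - x̄₂ = -40.20
SE = √(s₁²/n₁ + s₂²/n₂) = √(16.1²/53 + 7.3²/15) = 2.9058
df = 52.36 → 52 (Welch–Satterthwaite, rounded down)
t* = 2.007

CI: -40.20 ± 2.007 · 2.9058 = -40.20 ± 5.83 = (-46.03, -34.37)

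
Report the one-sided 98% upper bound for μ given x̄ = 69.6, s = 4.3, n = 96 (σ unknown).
μ ≤ 70.51

Upper bound (one-sided):
t* = 2.082 (one-sided for 98%)
Upper bound = x̄ + t* · s/√n = 69.6 + 2.082 · 4.3/√96 = 70.51

We are 98% confident that μ ≤ 70.51.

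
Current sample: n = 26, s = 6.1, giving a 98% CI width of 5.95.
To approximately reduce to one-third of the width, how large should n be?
n ≈ 234

CI width ∝ 1/√n
To reduce width by factor 3, need √n to grow by 3 → need 3² = 9 times as many samples.

Current: n = 26, width = 5.95
New: n = 234, width ≈ 1.87

Width reduced by factor of 5.95/1.87 = 3.18.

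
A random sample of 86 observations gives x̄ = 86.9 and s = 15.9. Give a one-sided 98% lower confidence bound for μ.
μ ≥ 83.32

Lower bound (one-sided):
t* = 2.086 (one-sided for 98%)
Lower bound = x̄ - t* · s/√n = 86.9 - 2.086 · 15.9/√86 = 83.32

We are 98% confident that μ ≥ 83.32.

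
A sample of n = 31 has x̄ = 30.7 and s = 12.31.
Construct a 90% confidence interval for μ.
(26.95, 34.45)

t-interval (σ unknown):
df = n - 1 = 30
t* = 1.697 for 90% confidence

Margin of error = t* · s/√n = 1.697 · 12.31/√31 = 3.75

CI: (26.95, 34.45)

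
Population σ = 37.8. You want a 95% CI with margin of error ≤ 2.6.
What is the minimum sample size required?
n ≥ 812

For margin E ≤ 2.6:
n ≥ (z* · σ / E)²
n ≥ (1.960 · 37.8 / 2.6)²
n ≥ 811.99

Minimum n = 812 (rounding up)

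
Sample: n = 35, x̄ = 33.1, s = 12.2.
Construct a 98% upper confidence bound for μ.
μ ≤ 37.50

Upper bound (one-sided):
t* = 2.136 (one-sided for 98%)
Upper bound = x̄ + t* · s/√n = 33.1 + 2.136 · 12.2/√35 = 37.50

We are 98% confident that μ ≤ 37.50.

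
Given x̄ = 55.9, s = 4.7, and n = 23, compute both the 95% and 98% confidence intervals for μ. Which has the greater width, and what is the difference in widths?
98% CI is wider by 0.85

df = 22
95% CI: t* = 2.074, (53.87, 57.93), width = 2 · t* · s/√n = 4.07
98% CI: t* = 2.508, (53.44, 58.36), width = 2 · t* · s/√n = 4.92

The 98% CI is wider by 4.92 - 4.07 = 0.85.
Higher confidence requires a wider interval.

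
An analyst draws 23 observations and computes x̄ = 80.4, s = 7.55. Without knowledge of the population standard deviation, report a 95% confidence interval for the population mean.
(77.13, 83.67)

t-interval (σ unknown):
df = n - 1 = 22
t* = 2.074 for 95% confidence

Margin of error = t* · s/√n = 2.074 · 7.55/√23 = 3.27

CI: (77.13, 83.67)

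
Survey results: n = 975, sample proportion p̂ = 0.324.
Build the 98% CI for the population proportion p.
(0.289, 0.359)

Proportion CI:
SE = √(p̂(1-p̂)/n) = √(0.324 · 0.676 / 975) = 0.01499

z* = 2.326
Margin = z* · SE = 2.326 · 0.01499 = 0.0349

CI: 0.324 ± 0.0349 = (0.289, 0.359)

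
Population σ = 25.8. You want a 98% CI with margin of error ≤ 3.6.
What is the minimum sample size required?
n ≥ 278

For margin E ≤ 3.6:
n ≥ (z* · σ / E)²
n ≥ (2.326 · 25.8 / 3.6)²
n ≥ 277.88

Minimum n = 278 (rounding up)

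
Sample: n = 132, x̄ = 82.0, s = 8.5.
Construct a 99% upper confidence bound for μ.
μ ≤ 83.74

Upper bound (one-sided):
t* = 2.355 (one-sided for 99%)
Upper bound = x̄ + t* · s/√n = 82.0 + 2.355 · 8.5/√132 = 83.74

We are 99% confident that μ ≤ 83.74.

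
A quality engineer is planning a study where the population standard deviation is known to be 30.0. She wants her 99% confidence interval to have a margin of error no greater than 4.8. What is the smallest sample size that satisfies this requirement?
n ≥ 260

For margin E ≤ 4.8:
n ≥ (z* · σ / E)²
n ≥ (2.576 · 30.0 / 4.8)²
n ≥ 259.21

Minimum n = 260 (rounding up)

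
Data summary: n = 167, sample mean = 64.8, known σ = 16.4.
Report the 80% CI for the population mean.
(63.17, 66.43)

z-interval (σ known):
z* = 1.282 for 80% confidence

Margin of error = z* · σ/√n = 1.282 · 16.4/√167 = 1.63

CI: (64.8 - 1.63, 64.8 + 1.63) = (63.17, 66.43)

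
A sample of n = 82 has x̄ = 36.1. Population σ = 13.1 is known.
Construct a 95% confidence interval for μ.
(33.26, 38.94)

z-interval (σ known):
z* = 1.960 for 95% confidence

Margin of error = z* · σ/√n = 1.960 · 13.1/√82 = 2.84

CI: (36.1 - 2.84, 36.1 + 2.84) = (33.26, 38.94)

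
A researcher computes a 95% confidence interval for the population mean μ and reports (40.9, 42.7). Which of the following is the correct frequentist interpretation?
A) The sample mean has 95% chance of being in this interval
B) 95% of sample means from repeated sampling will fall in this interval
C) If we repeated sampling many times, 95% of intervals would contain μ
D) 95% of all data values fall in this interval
C

A) Wrong — x̄ is observed and sits in the interval by construction.
B) Wrong — coverage applies to intervals containing μ, not to future x̄ values.
C) Correct — this is the frequentist long-run coverage interpretation.
D) Wrong — a CI is about the parameter μ, not individual data values.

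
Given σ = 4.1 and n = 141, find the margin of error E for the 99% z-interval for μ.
Margin of error = 0.89

Margin of error = z* · σ/√n
= 2.576 · 4.1/√141
= 2.576 · 4.1/11.8743
= 0.89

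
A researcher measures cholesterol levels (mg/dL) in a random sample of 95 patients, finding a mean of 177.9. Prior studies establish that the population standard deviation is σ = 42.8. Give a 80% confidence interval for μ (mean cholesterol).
(172.27, 183.53)

z-interval (σ known):
z* = 1.282 for 80% confidence

Margin of error = z* · σ/√n = 1.282 · 42.8/√95 = 5.63

CI: (177.9 - 5.63, 177.9 + 5.63) = (172.27, 183.53)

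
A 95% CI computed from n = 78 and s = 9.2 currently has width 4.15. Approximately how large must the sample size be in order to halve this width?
n ≈ 312

CI width ∝ 1/√n
To reduce width by factor 2, need √n to grow by 2 → need 2² = 4 times as many samples.

Current: n = 78, width = 4.15
New: n = 312, width ≈ 2.05

Width reduced by factor of 4.15/2.05 = 2.02.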